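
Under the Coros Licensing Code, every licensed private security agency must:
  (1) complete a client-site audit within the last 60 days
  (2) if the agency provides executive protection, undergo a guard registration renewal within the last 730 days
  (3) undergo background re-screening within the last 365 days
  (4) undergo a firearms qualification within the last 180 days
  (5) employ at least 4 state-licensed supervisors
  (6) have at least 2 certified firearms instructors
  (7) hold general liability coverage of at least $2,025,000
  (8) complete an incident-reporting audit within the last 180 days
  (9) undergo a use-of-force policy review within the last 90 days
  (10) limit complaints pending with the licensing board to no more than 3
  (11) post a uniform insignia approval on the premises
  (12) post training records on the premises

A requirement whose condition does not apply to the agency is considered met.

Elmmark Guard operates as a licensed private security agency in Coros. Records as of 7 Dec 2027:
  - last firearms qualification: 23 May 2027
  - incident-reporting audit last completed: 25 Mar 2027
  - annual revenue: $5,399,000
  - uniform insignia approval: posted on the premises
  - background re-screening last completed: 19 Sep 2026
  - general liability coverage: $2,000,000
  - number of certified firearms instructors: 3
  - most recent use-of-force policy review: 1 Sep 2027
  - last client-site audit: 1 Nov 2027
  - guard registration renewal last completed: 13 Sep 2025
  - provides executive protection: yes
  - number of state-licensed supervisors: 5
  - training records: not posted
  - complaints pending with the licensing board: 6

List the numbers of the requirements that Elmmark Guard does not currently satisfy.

2, 3, 4, 7, 8, 9, 10, 12

1. client-site audit 36 days ago vs limit 60 → met
2. condition 'provides executive protection' holds; guard registration renewal 815 days ago vs limit 730 → not met
3. background re-screening 444 days ago vs limit 365 → not met
4. firearms qualification 198 days ago vs limit 180 → not met
5. state-licensed supervisors 5 ≥ 4 → met
6. certified firearms instructors 3 ≥ 2 → met
7. general liability coverage $2,000,000 < $2,025,000 → not met
8. incident-reporting audit 257 days ago vs limit 180 → not met
9. use-of-force policy review 97 days ago vs limit 90 → not met
10. complaints pending with the licensing board 6 > 3 → not met
11. uniform insignia approval present → met
12. training records absent → not met
Not met: 2, 3, 4, 7, 8, 9, 10, 12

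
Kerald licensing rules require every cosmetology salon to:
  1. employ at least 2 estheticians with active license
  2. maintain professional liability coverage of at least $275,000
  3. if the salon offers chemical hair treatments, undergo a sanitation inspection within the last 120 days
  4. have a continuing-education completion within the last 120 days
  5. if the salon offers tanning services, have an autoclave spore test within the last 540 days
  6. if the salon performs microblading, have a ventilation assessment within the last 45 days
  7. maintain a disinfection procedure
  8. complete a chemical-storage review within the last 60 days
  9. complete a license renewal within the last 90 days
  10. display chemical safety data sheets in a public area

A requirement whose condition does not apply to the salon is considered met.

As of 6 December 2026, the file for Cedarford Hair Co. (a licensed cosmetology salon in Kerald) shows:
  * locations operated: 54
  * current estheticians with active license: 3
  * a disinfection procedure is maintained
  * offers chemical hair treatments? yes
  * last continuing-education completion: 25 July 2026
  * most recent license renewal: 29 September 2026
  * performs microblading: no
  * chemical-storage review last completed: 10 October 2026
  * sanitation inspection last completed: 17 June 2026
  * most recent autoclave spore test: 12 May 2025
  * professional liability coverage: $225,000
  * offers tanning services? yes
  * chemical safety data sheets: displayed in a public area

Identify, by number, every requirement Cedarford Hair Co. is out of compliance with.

2, 3, 4, 5

1. estheticians with active license 3 ≥ 2 → met
2. professional liability coverage $225,000 < $275,000 → not met
3. condition 'offers chemical hair treatments' holds; sanitation inspection 172 days ago vs limit 120 → not met
4. continuing-education completion 134 days ago vs limit 120 → not met
5. condition 'offers tanning services' holds; autoclave spore test 573 days ago vs limit 540 → not met
6. condition 'performs microblading' does not hold → requirement n/a → met
7. disinfection procedure present → met
8. chemical-storage review 57 days ago vs limit 60 → met
9. license renewal 68 days ago vs limit 90 → met
10. chemical safety data sheets present → met
Not met: 2, 3, 4, 5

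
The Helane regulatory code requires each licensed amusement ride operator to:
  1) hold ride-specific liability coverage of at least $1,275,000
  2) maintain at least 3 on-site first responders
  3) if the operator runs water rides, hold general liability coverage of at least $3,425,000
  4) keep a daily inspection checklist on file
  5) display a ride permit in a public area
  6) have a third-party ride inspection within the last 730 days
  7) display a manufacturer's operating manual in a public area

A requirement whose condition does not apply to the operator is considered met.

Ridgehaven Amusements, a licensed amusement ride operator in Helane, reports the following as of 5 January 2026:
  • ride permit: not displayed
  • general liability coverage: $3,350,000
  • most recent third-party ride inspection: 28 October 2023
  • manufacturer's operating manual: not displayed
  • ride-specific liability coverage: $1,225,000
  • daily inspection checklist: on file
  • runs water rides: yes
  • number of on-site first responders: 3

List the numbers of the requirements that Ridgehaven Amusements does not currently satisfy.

1, 3, 5, 6, 7

1. ride-specific liability coverage $1,225,000 < $1,275,000 → not met
2. on-site first responders 3 ≥ 3 → met
3. condition 'runs water rides' holds; general liability coverage $3,350,000 < $3,425,000 → not met
4. daily inspection checklist present → met
5. ride permit absent → not met
6. third-party ride inspection 800 days ago vs limit 730 → not met
7. manufacturer's operating manual absent → not met
Not met: 1, 3, 5, 6, 7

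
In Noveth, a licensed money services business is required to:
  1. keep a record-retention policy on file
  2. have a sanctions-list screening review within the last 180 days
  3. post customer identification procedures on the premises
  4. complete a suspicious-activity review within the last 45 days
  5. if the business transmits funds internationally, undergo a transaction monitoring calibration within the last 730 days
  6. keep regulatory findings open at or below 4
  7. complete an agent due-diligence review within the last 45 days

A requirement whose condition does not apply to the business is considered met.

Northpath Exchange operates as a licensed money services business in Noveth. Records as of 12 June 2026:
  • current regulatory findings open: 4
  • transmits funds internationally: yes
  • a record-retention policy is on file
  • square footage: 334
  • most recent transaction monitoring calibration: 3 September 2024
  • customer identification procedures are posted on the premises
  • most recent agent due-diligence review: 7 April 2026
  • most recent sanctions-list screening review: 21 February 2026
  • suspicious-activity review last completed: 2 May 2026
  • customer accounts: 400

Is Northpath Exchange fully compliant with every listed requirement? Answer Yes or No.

No

1. record-retention policy present → met
2. sanctions-list screening review 111 days ago vs limit 180 → met
3. customer identification procedures present → met
4. suspicious-activity review 41 days ago vs limit 45 → met
5. condition 'transmits funds internationally' holds; transaction monitoring calibration 647 days ago vs limit 730 → met
6. regulatory findings open 4 ≤ 4 → met
7. agent due-diligence review 66 days ago vs limit 45 → not met
Not met: 7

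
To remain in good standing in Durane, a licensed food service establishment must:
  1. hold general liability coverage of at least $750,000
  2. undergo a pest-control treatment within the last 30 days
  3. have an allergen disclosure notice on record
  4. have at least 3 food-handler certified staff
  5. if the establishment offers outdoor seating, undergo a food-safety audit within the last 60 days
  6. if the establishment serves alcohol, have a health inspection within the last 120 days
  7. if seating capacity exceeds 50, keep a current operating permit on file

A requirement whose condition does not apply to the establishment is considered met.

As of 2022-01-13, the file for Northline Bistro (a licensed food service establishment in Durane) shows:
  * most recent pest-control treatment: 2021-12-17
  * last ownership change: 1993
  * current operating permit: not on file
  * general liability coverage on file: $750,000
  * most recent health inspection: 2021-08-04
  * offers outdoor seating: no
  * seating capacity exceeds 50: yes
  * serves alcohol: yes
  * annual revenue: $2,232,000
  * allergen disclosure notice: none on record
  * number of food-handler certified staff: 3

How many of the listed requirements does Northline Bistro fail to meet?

3

1. general liability coverage $750,000 ≥ $750,000 → met
2. pest-control treatment 27 days ago vs limit 30 → met
3. allergen disclosure notice absent → not met
4. food-handler certified staff 3 ≥ 3 → met
5. condition 'offers outdoor seating' does not hold → requirement n/a → met
6. condition 'serves alcohol' holds; health inspection 162 days ago vs limit 120 → not met
7. condition 'seating capacity exceeds 50' holds; current operating permit absent → not met
Not met: 3 of 7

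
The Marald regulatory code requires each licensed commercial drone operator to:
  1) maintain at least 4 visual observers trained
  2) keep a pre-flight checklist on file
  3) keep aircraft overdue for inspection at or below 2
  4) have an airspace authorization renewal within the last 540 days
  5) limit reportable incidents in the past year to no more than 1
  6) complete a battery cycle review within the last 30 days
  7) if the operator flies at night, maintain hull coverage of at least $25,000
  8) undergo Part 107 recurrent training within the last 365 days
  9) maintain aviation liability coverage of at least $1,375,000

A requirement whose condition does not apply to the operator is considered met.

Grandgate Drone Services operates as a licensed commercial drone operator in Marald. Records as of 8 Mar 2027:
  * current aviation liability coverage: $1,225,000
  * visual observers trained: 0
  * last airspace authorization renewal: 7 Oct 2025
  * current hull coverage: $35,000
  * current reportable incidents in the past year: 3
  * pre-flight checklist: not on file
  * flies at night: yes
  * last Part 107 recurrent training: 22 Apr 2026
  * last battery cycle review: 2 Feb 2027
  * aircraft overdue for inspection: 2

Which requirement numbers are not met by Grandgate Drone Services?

1. visual observers trained 0 < 4 → not met
2. pre-flight checklist absent → not met
3. aircraft overdue for inspection 2 ≤ 2 → met
4. airspace authorization renewal 517 days ago vs limit 540 → met
5. reportable incidents in the past year 3 > 1 → not met
6. battery cycle review 34 days ago vs limit 30 → not met
7. condition 'flies at night' holds; hull coverage $35,000 ≥ $25,000 → met
8. Part 107 recurrent training 320 days ago vs limit 365 → met
9. aviation liability coverage $1,225,000 < $1,375,000 → not met
Not met: 1, 2, 5, 6, 9

1, 2, 5, 6, 9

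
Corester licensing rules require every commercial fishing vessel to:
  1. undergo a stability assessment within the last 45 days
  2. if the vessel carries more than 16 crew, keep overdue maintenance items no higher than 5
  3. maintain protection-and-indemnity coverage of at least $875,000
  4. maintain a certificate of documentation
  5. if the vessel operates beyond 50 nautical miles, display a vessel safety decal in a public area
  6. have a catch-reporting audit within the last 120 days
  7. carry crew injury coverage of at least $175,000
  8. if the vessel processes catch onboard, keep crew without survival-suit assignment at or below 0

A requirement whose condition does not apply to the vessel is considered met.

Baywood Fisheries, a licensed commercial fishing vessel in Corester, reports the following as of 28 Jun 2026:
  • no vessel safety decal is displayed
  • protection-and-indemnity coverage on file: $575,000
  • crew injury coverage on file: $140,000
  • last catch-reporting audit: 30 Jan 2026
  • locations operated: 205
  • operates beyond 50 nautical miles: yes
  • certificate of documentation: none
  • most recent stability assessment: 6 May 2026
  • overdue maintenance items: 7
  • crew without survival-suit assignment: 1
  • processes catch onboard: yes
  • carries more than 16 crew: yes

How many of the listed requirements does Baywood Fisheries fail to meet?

1. stability assessment 53 days ago vs limit 45 → not met
2. condition 'carries more than 16 crew' holds; overdue maintenance items 7 > 5 → not met
3. protection-and-indemnity coverage $575,000 < $875,000 → not met
4. certificate of documentation absent → not met
5. condition 'operates beyond 50 nautical miles' holds; vessel safety decal absent → not met
6. catch-reporting audit 149 days ago vs limit 120 → not met
7. crew injury coverage $140,000 < $175,000 → not met
8. condition 'processes catch onboard' holds; crew without survival-suit assignment 1 > 0 → not met
Not met: 8 of 8

8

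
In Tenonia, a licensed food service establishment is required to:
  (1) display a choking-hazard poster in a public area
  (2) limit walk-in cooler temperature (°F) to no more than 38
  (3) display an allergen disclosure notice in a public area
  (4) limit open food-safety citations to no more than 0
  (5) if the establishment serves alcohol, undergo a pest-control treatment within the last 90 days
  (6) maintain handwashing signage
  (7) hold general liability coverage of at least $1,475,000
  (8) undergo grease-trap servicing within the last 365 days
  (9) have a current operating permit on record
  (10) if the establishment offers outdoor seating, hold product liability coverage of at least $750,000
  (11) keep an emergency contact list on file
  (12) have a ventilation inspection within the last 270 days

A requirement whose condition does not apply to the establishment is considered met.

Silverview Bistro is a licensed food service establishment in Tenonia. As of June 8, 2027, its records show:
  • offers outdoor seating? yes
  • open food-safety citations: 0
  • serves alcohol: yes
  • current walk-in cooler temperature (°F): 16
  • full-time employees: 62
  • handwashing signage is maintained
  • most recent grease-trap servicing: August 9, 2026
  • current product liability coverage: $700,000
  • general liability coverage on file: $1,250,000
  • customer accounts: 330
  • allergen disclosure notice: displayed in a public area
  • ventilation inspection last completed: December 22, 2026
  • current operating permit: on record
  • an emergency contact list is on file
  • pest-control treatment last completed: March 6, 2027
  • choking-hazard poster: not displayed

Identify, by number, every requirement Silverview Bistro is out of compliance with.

1, 5, 7, 10

1. choking-hazard poster absent → not met
2. walk-in cooler temperature (°F) 16 ≤ 38 → met
3. allergen disclosure notice present → met
4. open food-safety citations 0 ≤ 0 → met
5. condition 'serves alcohol' holds; pest-control treatment 94 days ago vs limit 90 → not met
6. handwashing signage present → met
7. general liability coverage $1,250,000 < $1,475,000 → not met
8. grease-trap servicing 303 days ago vs limit 365 → met
9. current operating permit present → met
10. condition 'offers outdoor seating' holds; product liability coverage $700,000 < $750,000 → not met
11. emergency contact list present → met
12. ventilation inspection 168 days ago vs limit 270 → met
Not met: 1, 5, 7, 10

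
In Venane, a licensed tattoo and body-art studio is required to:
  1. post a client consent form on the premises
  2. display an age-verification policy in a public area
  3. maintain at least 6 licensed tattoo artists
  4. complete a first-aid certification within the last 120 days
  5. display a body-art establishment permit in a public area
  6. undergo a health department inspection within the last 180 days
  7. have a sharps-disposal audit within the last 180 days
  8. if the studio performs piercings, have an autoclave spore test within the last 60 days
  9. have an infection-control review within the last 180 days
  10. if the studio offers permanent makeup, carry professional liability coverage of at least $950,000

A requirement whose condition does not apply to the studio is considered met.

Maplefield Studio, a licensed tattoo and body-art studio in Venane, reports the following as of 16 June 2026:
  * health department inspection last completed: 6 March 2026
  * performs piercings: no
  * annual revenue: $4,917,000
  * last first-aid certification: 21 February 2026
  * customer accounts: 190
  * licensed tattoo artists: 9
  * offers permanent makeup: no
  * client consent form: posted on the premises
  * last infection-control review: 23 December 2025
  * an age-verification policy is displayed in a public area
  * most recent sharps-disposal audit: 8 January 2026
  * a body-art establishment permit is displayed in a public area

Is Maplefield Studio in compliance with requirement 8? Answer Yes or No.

8. condition 'performs piercings' does not hold → requirement n/a → met

Yes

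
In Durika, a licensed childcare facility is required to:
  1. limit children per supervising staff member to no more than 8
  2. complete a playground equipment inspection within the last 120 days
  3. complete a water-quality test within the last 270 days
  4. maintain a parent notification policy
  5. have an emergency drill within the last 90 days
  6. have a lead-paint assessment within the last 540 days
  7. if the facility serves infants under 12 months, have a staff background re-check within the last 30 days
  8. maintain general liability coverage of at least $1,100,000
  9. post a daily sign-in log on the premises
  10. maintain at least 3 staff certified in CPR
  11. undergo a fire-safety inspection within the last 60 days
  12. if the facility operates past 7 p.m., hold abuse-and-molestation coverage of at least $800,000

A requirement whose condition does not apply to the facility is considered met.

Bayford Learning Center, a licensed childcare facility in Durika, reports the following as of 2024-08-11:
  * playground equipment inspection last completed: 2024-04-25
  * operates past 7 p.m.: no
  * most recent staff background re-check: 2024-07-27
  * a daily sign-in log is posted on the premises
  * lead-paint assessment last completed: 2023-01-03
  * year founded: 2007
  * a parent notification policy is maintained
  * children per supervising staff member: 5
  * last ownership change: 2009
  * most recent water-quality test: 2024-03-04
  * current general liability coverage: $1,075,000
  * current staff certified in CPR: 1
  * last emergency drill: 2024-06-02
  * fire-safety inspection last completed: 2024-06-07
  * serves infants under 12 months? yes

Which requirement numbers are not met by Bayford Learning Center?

6, 8, 10, 11

1. children per supervising staff member 5 ≤ 8 → met
2. playground equipment inspection 108 days ago vs limit 120 → met
3. water-quality test 160 days ago vs limit 270 → met
4. parent notification policy present → met
5. emergency drill 70 days ago vs limit 90 → met
6. lead-paint assessment 586 days ago vs limit 540 → not met
7. condition 'serves infants under 12 months' holds; staff background re-check 15 days ago vs limit 30 → met
8. general liability coverage $1,075,000 < $1,100,000 → not met
9. daily sign-in log present → met
10. staff certified in CPR 1 < 3 → not met
11. fire-safety inspection 65 days ago vs limit 60 → not met
12. condition 'operates past 7 p.m.' does not hold → requirement n/a → met
Not met: 6, 8, 10, 11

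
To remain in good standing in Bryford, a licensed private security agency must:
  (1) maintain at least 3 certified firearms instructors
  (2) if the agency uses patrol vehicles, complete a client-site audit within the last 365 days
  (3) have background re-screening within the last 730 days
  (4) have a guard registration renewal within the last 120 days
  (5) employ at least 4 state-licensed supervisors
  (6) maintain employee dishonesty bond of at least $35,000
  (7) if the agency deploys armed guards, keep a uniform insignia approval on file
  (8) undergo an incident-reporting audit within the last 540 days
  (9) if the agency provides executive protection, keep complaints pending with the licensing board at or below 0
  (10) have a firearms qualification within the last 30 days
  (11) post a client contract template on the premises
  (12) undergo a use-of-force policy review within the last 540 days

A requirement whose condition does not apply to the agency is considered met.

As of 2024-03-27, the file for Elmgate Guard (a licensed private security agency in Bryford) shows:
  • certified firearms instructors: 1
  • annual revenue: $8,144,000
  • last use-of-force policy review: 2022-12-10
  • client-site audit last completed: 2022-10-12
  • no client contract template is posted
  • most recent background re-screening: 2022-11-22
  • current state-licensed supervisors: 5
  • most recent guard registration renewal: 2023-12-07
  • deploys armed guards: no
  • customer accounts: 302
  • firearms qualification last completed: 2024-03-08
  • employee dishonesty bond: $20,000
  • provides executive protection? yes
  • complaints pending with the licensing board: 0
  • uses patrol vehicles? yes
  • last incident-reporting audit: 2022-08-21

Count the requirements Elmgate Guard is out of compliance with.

1. certified firearms instructors 1 < 3 → not met
2. condition 'uses patrol vehicles' holds; client-site audit 532 days ago vs limit 365 → not met
3. background re-screening 491 days ago vs limit 730 → met
4. guard registration renewal 111 days ago vs limit 120 → met
5. state-licensed supervisors 5 ≥ 4 → met
6. employee dishonesty bond $20,000 < $35,000 → not met
7. condition 'deploys armed guards' does not hold → requirement n/a → met
8. incident-reporting audit 584 days ago vs limit 540 → not met
9. condition 'provides executive protection' holds; complaints pending with the licensing board 0 ≤ 0 → met
10. firearms qualification 19 days ago vs limit 30 → met
11. client contract template absent → not met
12. use-of-force policy review 473 days ago vs limit 540 → met
Not met: 5 of 12

5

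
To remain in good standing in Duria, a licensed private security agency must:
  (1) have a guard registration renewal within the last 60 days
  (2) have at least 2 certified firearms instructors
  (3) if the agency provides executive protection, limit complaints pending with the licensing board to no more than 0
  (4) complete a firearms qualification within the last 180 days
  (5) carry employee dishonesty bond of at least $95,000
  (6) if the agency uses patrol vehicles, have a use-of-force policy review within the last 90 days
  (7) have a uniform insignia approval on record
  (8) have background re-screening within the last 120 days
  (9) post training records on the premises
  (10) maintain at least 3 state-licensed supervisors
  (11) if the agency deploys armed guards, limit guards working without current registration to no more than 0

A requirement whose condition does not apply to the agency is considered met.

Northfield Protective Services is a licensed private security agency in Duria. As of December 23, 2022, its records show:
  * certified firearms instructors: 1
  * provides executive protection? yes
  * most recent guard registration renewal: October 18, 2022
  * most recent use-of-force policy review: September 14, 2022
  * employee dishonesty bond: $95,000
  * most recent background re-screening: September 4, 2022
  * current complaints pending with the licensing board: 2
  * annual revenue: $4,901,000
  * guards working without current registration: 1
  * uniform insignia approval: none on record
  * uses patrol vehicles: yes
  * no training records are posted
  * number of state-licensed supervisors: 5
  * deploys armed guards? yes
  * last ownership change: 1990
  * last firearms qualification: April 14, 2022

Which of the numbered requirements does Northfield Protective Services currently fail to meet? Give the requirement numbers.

1. guard registration renewal 66 days ago vs limit 60 → not met
2. certified firearms instructors 1 < 2 → not met
3. condition 'provides executive protection' holds; complaints pending with the licensing board 2 > 0 → not met
4. firearms qualification 253 days ago vs limit 180 → not met
5. employee dishonesty bond $95,000 ≥ $95,000 → met
6. condition 'uses patrol vehicles' holds; use-of-force policy review 100 days ago vs limit 90 → not met
7. uniform insignia approval absent → not met
8. background re-screening 110 days ago vs limit 120 → met
9. training records absent → not met
10. state-licensed supervisors 5 ≥ 3 → met
11. condition 'deploys armed guards' holds; guards working without current registration 1 > 0 → not met
Not met: 1, 2, 3, 4, 6, 7, 9, 11

1, 2, 3, 4, 6, 7, 9, 11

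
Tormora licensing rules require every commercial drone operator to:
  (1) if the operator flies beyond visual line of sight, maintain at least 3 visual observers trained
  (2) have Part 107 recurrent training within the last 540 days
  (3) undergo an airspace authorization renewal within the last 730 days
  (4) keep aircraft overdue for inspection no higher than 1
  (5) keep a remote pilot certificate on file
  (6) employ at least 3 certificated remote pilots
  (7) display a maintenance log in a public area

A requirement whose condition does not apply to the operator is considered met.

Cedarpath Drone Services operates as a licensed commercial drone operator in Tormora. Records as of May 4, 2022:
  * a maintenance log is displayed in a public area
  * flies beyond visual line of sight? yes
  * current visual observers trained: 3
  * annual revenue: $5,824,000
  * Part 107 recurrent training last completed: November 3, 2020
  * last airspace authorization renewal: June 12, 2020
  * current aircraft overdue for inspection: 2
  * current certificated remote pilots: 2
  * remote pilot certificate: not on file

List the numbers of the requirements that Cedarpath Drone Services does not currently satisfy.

2, 4, 5, 6

1. condition 'flies beyond visual line of sight' holds; visual observers trained 3 ≥ 3 → met
2. Part 107 recurrent training 547 days ago vs limit 540 → not met
3. airspace authorization renewal 691 days ago vs limit 730 → met
4. aircraft overdue for inspection 2 > 1 → not met
5. remote pilot certificate absent → not met
6. certificated remote pilots 2 < 3 → not met
7. maintenance log present → met
Not met: 2, 4, 5, 6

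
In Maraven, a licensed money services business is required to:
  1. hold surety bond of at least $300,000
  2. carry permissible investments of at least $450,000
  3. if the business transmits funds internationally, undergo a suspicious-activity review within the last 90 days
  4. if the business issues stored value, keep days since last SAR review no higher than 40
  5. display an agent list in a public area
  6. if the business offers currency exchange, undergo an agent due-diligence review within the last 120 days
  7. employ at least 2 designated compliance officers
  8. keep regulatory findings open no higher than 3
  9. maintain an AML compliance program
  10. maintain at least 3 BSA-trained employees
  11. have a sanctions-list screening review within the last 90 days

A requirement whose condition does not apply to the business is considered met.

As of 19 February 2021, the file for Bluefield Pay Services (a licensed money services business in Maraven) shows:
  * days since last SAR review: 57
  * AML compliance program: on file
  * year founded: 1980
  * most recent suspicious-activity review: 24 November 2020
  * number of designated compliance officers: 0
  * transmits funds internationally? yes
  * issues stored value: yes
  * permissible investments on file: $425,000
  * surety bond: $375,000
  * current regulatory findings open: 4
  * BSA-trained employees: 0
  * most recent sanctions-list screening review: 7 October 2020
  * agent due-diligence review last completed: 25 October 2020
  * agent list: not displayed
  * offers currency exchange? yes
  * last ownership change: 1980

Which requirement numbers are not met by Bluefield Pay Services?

2, 4, 5, 7, 8, 10, 11

1. surety bond $375,000 ≥ $300,000 → met
2. permissible investments $425,000 < $450,000 → not met
3. condition 'transmits funds internationally' holds; suspicious-activity review 87 days ago vs limit 90 → met
4. condition 'issues stored value' holds; days since last SAR review 57 > 40 → not met
5. agent list absent → not met
6. condition 'offers currency exchange' holds; agent due-diligence review 117 days ago vs limit 120 → met
7. designated compliance officers 0 < 2 → not met
8. regulatory findings open 4 > 3 → not met
9. AML compliance program present → met
10. BSA-trained employees 0 < 3 → not met
11. sanctions-list screening review 135 days ago vs limit 90 → not met
Not met: 2, 4, 5, 7, 8, 10, 11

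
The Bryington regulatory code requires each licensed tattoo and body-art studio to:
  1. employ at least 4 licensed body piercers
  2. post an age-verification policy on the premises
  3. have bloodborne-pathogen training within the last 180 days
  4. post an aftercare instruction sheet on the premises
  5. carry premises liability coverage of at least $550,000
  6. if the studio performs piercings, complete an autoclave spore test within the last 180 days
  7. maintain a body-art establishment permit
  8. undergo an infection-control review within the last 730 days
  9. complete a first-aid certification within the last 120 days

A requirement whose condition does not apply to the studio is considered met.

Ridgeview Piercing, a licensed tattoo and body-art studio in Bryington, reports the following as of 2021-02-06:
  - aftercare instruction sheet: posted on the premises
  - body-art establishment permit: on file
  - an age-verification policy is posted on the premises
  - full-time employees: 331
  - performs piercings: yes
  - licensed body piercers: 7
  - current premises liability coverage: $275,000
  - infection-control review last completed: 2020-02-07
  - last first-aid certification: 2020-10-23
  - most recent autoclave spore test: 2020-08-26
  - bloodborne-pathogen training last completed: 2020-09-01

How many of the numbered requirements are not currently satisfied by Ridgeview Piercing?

1. licensed body piercers 7 ≥ 4 → met
2. age-verification policy present → met
3. bloodborne-pathogen training 158 days ago vs limit 180 → met
4. aftercare instruction sheet present → met
5. premises liability coverage $275,000 < $550,000 → not met
6. condition 'performs piercings' holds; autoclave spore test 164 days ago vs limit 180 → met
7. body-art establishment permit present → met
8. infection-control review 365 days ago vs limit 730 → met
9. first-aid certification 106 days ago vs limit 120 → met
Not met: 1 of 9

1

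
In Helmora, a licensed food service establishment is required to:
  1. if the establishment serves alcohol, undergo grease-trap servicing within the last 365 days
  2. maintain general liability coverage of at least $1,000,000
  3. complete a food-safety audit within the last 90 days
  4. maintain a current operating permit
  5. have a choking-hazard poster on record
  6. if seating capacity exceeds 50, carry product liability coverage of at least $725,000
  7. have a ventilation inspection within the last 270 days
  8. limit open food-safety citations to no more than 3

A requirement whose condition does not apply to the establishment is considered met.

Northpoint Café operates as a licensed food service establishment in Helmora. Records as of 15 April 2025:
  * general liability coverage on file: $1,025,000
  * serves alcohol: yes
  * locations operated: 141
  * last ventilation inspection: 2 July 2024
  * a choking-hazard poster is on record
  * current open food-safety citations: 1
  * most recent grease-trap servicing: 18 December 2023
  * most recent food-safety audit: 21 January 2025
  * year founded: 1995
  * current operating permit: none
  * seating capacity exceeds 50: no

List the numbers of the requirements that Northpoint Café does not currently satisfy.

1. condition 'serves alcohol' holds; grease-trap servicing 484 days ago vs limit 365 → not met
2. general liability coverage $1,025,000 ≥ $1,000,000 → met
3. food-safety audit 84 days ago vs limit 90 → met
4. current operating permit absent → not met
5. choking-hazard poster present → met
6. condition 'seating capacity exceeds 50' does not hold → requirement n/a → met
7. ventilation inspection 287 days ago vs limit 270 → not met
8. open food-safety citations 1 ≤ 3 → met
Not met: 1, 4, 7

1, 4, 7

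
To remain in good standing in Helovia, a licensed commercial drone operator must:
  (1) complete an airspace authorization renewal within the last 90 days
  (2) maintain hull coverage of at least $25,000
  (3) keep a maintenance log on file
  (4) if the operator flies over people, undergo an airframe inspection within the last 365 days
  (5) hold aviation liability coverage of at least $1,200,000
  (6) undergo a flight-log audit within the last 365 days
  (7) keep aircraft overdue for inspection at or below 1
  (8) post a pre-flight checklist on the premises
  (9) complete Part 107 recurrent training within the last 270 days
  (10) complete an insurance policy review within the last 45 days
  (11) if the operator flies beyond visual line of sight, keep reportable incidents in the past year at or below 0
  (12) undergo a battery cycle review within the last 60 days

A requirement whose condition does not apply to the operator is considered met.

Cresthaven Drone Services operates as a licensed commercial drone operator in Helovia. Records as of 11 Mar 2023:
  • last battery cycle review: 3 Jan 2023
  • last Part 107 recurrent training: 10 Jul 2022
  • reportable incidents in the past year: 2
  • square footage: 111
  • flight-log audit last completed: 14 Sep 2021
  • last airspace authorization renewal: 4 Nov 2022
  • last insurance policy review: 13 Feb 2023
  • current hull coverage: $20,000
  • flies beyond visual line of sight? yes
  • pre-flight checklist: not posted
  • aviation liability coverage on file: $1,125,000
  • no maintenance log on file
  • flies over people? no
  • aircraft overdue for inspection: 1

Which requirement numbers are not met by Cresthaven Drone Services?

1. airspace authorization renewal 127 days ago vs limit 90 → not met
2. hull coverage $20,000 < $25,000 → not met
3. maintenance log absent → not met
4. condition 'flies over people' does not hold → requirement n/a → met
5. aviation liability coverage $1,125,000 < $1,200,000 → not met
6. flight-log audit 543 days ago vs limit 365 → not met
7. aircraft overdue for inspection 1 ≤ 1 → met
8. pre-flight checklist absent → not met
9. Part 107 recurrent training 244 days ago vs limit 270 → met
10. insurance policy review 26 days ago vs limit 45 → met
11. condition 'flies beyond visual line of sight' holds; reportable incidents in the past year 2 > 0 → not met
12. battery cycle review 67 days ago vs limit 60 → not met
Not met: 1, 2, 3, 5, 6, 8, 11, 12

1, 2, 3, 5, 6, 8, 11, 12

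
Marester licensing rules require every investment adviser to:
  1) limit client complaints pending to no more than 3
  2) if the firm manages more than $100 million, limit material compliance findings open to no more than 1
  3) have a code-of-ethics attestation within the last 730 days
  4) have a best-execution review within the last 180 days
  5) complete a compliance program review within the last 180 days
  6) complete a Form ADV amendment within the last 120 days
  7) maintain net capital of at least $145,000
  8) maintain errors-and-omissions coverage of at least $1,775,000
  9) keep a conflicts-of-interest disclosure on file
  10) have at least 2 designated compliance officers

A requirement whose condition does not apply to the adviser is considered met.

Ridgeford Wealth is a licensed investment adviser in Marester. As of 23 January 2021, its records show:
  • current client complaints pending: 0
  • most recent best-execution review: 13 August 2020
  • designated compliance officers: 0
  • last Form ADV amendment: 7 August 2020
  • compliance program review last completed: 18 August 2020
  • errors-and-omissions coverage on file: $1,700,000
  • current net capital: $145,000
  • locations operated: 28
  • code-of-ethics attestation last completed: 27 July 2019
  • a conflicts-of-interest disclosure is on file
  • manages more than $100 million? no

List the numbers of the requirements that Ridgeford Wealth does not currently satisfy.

6, 8, 10

1. client complaints pending 0 ≤ 3 → met
2. condition 'manages more than $100 million' does not hold → requirement n/a → met
3. code-of-ethics attestation 546 days ago vs limit 730 → met
4. best-execution review 163 days ago vs limit 180 → met
5. compliance program review 158 days ago vs limit 180 → met
6. Form ADV amendment 169 days ago vs limit 120 → not met
7. net capital $145,000 ≥ $145,000 → met
8. errors-and-omissions coverage $1,700,000 < $1,775,000 → not met
9. conflicts-of-interest disclosure present → met
10. designated compliance officers 0 < 2 → not met
Not met: 6, 8, 10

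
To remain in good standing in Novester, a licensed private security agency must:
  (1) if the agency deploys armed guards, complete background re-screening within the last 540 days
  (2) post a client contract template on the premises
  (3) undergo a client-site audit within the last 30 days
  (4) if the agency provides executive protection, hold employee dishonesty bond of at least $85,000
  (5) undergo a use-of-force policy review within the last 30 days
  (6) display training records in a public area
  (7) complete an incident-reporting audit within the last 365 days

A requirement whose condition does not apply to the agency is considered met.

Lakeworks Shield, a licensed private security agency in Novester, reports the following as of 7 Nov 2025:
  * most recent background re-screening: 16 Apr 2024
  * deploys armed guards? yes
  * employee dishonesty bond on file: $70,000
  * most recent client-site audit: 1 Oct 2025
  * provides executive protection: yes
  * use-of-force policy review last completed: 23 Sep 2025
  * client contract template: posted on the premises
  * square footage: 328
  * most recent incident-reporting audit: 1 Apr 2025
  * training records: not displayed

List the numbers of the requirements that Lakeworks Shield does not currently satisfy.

1. condition 'deploys armed guards' holds; background re-screening 570 days ago vs limit 540 → not met
2. client contract template present → met
3. client-site audit 37 days ago vs limit 30 → not met
4. condition 'provides executive protection' holds; employee dishonesty bond $70,000 < $85,000 → not met
5. use-of-force policy review 45 days ago vs limit 30 → not met
6. training records absent → not met
7. incident-reporting audit 220 days ago vs limit 365 → met
Not met: 1, 3, 4, 5, 6

1, 3, 4, 5, 6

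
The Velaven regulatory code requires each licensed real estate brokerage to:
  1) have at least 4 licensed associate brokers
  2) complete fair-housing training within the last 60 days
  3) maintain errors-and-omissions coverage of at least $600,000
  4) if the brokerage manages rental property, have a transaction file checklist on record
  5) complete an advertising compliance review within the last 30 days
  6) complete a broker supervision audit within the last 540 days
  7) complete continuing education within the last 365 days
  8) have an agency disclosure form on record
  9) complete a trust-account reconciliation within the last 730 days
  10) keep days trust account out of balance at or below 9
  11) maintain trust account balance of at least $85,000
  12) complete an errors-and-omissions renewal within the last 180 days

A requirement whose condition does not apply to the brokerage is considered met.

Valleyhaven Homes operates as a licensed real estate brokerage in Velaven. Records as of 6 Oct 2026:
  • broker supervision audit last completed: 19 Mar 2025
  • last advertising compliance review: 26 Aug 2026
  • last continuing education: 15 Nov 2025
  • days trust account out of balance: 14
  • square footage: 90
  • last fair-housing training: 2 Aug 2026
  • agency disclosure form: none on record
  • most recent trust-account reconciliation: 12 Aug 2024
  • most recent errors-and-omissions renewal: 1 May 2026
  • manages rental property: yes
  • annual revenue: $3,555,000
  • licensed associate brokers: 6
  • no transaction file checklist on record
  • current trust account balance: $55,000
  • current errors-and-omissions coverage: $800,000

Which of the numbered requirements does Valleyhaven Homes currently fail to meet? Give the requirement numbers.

2, 4, 5, 6, 8, 9, 10, 11

1. licensed associate brokers 6 ≥ 4 → met
2. fair-housing training 65 days ago vs limit 60 → not met
3. errors-and-omissions coverage $800,000 ≥ $600,000 → met
4. condition 'manages rental property' holds; transaction file checklist absent → not met
5. advertising compliance review 41 days ago vs limit 30 → not met
6. broker supervision audit 566 days ago vs limit 540 → not met
7. continuing education 325 days ago vs limit 365 → met
8. agency disclosure form absent → not met
9. trust-account reconciliation 785 days ago vs limit 730 → not met
10. days trust account out of balance 14 > 9 → not met
11. trust account balance $55,000 < $85,000 → not met
12. errors-and-omissions renewal 158 days ago vs limit 180 → met
Not met: 2, 4, 5, 6, 8, 9, 10, 11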